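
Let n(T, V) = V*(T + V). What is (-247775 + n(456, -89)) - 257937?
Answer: -538375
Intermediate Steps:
(-247775 + n(456, -89)) - 257937 = (-247775 - 89*(456 - 89)) - 257937 = (-247775 - 89*367) - 257937 = (-247775 - 32663) - 257937 = -280438 - 257937 = -538375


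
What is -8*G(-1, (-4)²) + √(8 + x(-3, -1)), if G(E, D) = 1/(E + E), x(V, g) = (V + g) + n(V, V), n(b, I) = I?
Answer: 5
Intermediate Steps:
x(V, g) = g + 2*V (x(V, g) = (V + g) + V = g + 2*V)
G(E, D) = 1/(2*E)
-8*G(-1, (-4)²) + √(8 + x(-3, -1)) = -4/(-1) + √(8 + (-1 + 2*(-3))) = -4*(-1) + √(8 + (-1 - 6)) = -8*(-½) + √(8 - 7) = 4 + √1 = 4 + 1 = 5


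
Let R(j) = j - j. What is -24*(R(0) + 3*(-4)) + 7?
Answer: 295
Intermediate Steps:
R(j) = 0
-24*(R(0) + 3*(-4)) + 7 = -24*(0 + 3*(-4)) + 7 = -24*(0 - 12) + 7 = -24*(-12) + 7 = 288 + 7 = 295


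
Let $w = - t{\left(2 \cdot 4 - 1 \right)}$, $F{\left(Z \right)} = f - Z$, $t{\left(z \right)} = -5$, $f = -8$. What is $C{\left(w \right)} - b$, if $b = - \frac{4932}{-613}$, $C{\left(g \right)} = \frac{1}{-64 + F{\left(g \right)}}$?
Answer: $- \frac{380377}{47201} \approx -8.0587$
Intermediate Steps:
$F{\left(Z \right)} = -8 - Z$
$w = 5$ ($w = \left(-1\right) \left(-5\right) = 5$)
$C{\left(g \right)} = \frac{1}{-72 - g}$ ($C{\left(g \right)} = \frac{1}{-64 - \left(8 + g\right)} = \frac{1}{-72 - g}$)
$b = \frac{4932}{613}$ ($b = \left(-4932\right) \left(- \frac{1}{613}\right) = \frac{4932}{613} \approx 8.0457$)
$C{\left(w \right)} - b = - \frac{1}{72 + 5} - \frac{4932}{613} = - \frac{1}{77} - \frac{4932}{613} = - \frac{380377}{47201}$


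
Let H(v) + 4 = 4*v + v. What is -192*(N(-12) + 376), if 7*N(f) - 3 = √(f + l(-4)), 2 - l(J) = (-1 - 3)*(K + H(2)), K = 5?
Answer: -505920/7 - 192*√34/7 ≈ -72434.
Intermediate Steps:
H(v) = -4 + 5*v (H(v) = -4 + (4*v + v) = -4 + 5*v)
l(J) = 46 (l(J) = 2 - (-1 - 3)*(5 + (-4 + 5*2)) = 2 - (-4)*(5 + (-4 + 10)) = 2 - (-4)*(5 + 6) = 2 - (-4)*11 = 2 - 1*(-44) = 2 + 44 = 46)
N(f) = 3/7 + √(46 + f)/7 (N(f) = 3/7 + √(f + 46)/7 = 3/7 + √(46 + f)/7)
-192*(N(-12) + 376) = -192*((3/7 + √(46 - 12)/7) + 376) = -192*((3/7 + √34/7) + 376) = -192*(2635/7 + √34/7) = -505920/7 - 192*√34/7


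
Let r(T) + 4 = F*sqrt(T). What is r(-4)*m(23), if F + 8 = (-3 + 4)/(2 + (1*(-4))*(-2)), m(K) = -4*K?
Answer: 368 + 7268*I/5 ≈ 368.0 + 1453.6*I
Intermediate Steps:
F = -79/10 (F = -8 + (-3 + 4)/(2 + (1*(-4))*(-2)) = -8 + 1/(2 - 4*(-2)) = -8 + 1/(2 + 8) = -8 + 1/10 = -79/10 ≈ -7.9000)
r(T) = -4 - 79*sqrt(T)/10
r(-4)*m(23) = (-4 - 79*I/5)*(-4*23) = (-4 - 79*I/5)*(-92) = 368 + 7268*I/5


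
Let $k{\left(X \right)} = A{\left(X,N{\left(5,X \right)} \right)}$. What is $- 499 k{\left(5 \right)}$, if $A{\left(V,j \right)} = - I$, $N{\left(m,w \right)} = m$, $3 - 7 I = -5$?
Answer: $\frac{3992}{7} \approx 570.29$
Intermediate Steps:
$I = \frac{8}{7}$ ($I = \frac{3}{7} - - \frac{5}{7} = \frac{3}{7} + \frac{5}{7} = \frac{8}{7} \approx 1.1429$)
$A{\left(V,j \right)} = - \frac{8}{7}$ ($A{\left(V,j \right)} = \left(-1\right) \frac{8}{7} = - \frac{8}{7}$)
$k{\left(X \right)} = - \frac{8}{7}$
$- 499 k{\left(5 \right)} = \left(-499\right) \left(- \frac{8}{7}\right) = \frac{3992}{7}$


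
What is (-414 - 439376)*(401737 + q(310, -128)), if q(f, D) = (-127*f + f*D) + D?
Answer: -141858222610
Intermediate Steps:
q(f, D) = D - 127*f + D*f (q(f, D) = (-127*f + D*f) + D = D - 127*f + D*f)
(-414 - 439376)*(401737 + q(310, -128)) = (-414 - 439376)*(401737 + (-128 - 127*310 - 128*310)) = -439790*(401737 + (-128 - 39370 - 39680)) = -439790*(401737 - 79178) = -439790*322559 = -141858222610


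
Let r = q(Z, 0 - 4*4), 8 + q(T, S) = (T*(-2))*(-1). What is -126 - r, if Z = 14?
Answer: -146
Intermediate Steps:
q(T, S) = -8 + 2*T (q(T, S) = -8 + (T*(-2))*(-1) = -8 - 2*T*(-1) = -8 + 2*T)
r = 20 (r = -8 + 2*14 = -8 + 28 = 20)
-126 - r = -126 - 1*20 = -126 - 20 = -146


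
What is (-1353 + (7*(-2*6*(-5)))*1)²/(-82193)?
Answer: -870489/82193 ≈ -10.591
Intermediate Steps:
(-1353 + (7*(-2*6*(-5)))*1)²/(-82193) = (-1353 + (7*(-12*(-5)))*1)²*(-1/82193) = (-1353 + (7*60)*1)²*(-1/82193) = (-1353 + 420*1)²*(-1/82193) = (-1353 + 420)²*(-1/82193) = (-933)²*(-1/82193) = 870489*(-1/82193) = -870489/82193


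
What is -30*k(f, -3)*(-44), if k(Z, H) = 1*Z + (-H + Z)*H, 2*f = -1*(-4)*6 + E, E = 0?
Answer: -43560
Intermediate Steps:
f = 12 (f = (-1*(-4)*6 + 0)/2 = (4*6 + 0)/2 = (24 + 0)/2 = (1/2)*24 = 12)
k(Z, H) = Z + H*(Z - H) (k(Z, H) = Z + (Z - H)*H = Z + H*(Z - H))
-30*k(f, -3)*(-44) = -30*(12 - 1*(-3)**2 - 3*12)*(-44) = -30*(12 - 1*9 - 36)*(-44) = -30*(12 - 9 - 36)*(-44) = -30*(-33)*(-44) = 990*(-44) = -43560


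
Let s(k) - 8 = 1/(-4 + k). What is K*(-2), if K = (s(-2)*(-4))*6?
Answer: 376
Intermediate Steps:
s(k) = 8 + 1/(-4 + k)
K = -188 (K = (((-31 + 8*(-2))/(-4 - 2))*(-4))*6 = (((-31 - 16)/(-6))*(-4))*6 = (-⅙*(-47)*(-4))*6 = ((47/6)*(-4))*6 = -94/3*6 = -188)
K*(-2) = -188*(-2) = 376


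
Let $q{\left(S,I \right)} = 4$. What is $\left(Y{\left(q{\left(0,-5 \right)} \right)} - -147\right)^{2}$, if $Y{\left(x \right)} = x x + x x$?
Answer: $32041$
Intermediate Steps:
$Y{\left(x \right)} = 2 x^{2}$ ($Y{\left(x \right)} = x^{2} + x^{2} = 2 x^{2}$)
$\left(Y{\left(q{\left(0,-5 \right)} \right)} - -147\right)^{2} = \left(2 \cdot 4^{2} - -147\right)^{2} = \left(2 \cdot 16 + 147\right)^{2} = \left(32 + 147\right)^{2} = 179^{2} = 32041$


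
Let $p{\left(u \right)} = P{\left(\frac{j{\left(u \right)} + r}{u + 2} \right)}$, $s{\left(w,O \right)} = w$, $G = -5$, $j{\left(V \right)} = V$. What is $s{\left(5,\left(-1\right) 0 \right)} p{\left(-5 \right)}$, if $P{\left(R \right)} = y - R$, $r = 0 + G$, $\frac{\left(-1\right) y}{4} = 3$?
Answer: $- \frac{230}{3} \approx -76.667$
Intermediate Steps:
$y = -12$ ($y = \left(-4\right) 3 = -12$)
$r = -5$ ($r = 0 - 5 = -5$)
$P{\left(R \right)} = -12 - R$
$p{\left(u \right)} = -12 - \frac{-5 + u}{2 + u}$ ($p{\left(u \right)} = -12 - \frac{u - 5}{u + 2} = -12 - \frac{-5 + u}{2 + u}$)
$s{\left(5,\left(-1\right) 0 \right)} p{\left(-5 \right)} = 5 \frac{-19 - -65}{2 - 5} = 5 \frac{-19 + 65}{-3} = 5 \left(\left(- \frac{1}{3}\right) 46\right) = 5 \left(- \frac{46}{3}\right) = - \frac{230}{3}$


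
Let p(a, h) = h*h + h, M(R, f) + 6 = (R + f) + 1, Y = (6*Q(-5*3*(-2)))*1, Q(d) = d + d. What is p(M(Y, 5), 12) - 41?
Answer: 115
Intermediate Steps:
Q(d) = 2*d
Y = 360 (Y = (6*(2*(-5*3*(-2))))*1 = (6*(2*(-15*(-2))))*1 = (6*(2*30))*1 = (6*60)*1 = 360*1 = 360)
M(R, f) = -5 + R + f (M(R, f) = -6 + ((R + f) + 1) = -6 + (1 + R + f) = -5 + R + f)
p(a, h) = h + h**2 (p(a, h) = h**2 + h = h + h**2)
p(M(Y, 5), 12) - 41 = 12*(1 + 12) - 41 = 12*13 - 41 = 156 - 41 = 115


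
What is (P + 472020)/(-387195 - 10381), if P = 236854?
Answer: -354437/198788 ≈ -1.7830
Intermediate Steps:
(P + 472020)/(-387195 - 10381) = (236854 + 472020)/(-387195 - 10381) = 708874/(-397576) = 708874*(-1/397576) = -354437/198788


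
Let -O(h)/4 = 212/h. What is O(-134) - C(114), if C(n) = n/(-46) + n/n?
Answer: 12030/1541 ≈ 7.8066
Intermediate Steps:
C(n) = 1 - n/46 (C(n) = n*(-1/46) + 1 = -n/46 + 1 = 1 - n/46)
O(h) = -848/h
O(-134) - C(114) = -848/(-134) - (1 - 1/46*114) = -848*(-1/134) - (1 - 57/23) = 424/67 - 1*(-34/23) = 424/67 + 34/23 = 12030/1541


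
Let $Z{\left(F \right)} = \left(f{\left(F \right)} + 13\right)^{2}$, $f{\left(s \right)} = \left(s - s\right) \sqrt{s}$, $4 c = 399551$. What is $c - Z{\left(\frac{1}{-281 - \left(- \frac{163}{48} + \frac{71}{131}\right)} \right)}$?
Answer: $\frac{398875}{4} \approx 99719.0$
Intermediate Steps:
$c = \frac{399551}{4}$ ($c = \frac{1}{4} \cdot 399551 = \frac{399551}{4} \approx 99888.0$)
$f{\left(s \right)} = 0$ ($f{\left(s \right)} = 0 \sqrt{s} = 0$)
$Z{\left(F \right)} = 169$ ($Z{\left(F \right)} = \left(0 + 13\right)^{2} = 13^{2} = 169$)
$c - Z{\left(\frac{1}{-281 - \left(- \frac{163}{48} + \frac{71}{131}\right)} \right)} = \frac{399551}{4} - 169 = \frac{398875}{4}$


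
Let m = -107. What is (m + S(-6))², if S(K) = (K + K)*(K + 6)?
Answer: 11449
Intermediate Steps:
S(K) = 2*K*(6 + K) (S(K) = (2*K)*(6 + K) = 2*K*(6 + K))
(m + S(-6))² = (-107 + 2*(-6)*(6 - 6))² = (-107 + 2*(-6)*0)² = (-107 + 0)² = (-107)² = 11449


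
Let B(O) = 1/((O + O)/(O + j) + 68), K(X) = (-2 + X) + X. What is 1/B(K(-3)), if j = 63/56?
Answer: 3868/55 ≈ 70.327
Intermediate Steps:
j = 9/8 (j = 63*(1/56) = 9/8 ≈ 1.1250)
K(X) = -2 + 2*X
B(O) = 1/(68 + 2*O/(9/8 + O)) (B(O) = 1/((O + O)/(O + 9/8) + 68) = 1/((2*O)/(9/8 + O) + 68) = 1/(2*O/(9/8 + O) + 68) = 1/(68 + 2*O/(9/8 + O)))
1/B(K(-3)) = 1/((9 + 8*(-2 + 2*(-3)))/(4*(153 + 140*(-2 + 2*(-3))))) = 1/((9 + 8*(-2 - 6))/(4*(153 + 140*(-2 - 6)))) = 1/((9 + 8*(-8))/(4*(153 + 140*(-8)))) = 1/((9 - 64)/(4*(153 - 1120))) = 1/((¼)*(-55)/(-967)) = 1/((¼)*(-1/967)*(-55)) = 1/(55/3868) = 3868/55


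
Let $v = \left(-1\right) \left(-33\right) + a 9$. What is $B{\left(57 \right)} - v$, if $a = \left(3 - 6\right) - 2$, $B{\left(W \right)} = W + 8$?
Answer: $77$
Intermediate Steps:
$B{\left(W \right)} = 8 + W$
$a = -5$ ($a = -3 - 2 = -5$)
$v = -12$ ($v = \left(-1\right) \left(-33\right) - 45 = 33 - 45 = -12$)
$B{\left(57 \right)} - v = \left(8 + 57\right) - -12 = 65 + 12 = 77$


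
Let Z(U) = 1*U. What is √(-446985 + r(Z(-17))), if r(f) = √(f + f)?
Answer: √(-446985 + I*√34) ≈ 0.004 + 668.57*I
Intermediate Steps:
Z(U) = U
r(f) = √2*√f (r(f) = √(2*f) = √2*√f)
√(-446985 + r(Z(-17))) = √(-446985 + √2*√(-17)) = √(-446985 + √2*(I*√17)) = √(-446985 + I*√34)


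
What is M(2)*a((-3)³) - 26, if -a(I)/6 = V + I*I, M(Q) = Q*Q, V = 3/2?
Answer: -17558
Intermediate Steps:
V = 3/2 (V = 3*(½) = 3/2 ≈ 1.5000)
M(Q) = Q²
a(I) = -9 - 6*I² (a(I) = -6*(3/2 + I*I) = -6*(3/2 + I²) = -9 - 6*I²)
M(2)*a((-3)³) - 26 = 2²*(-9 - 6*((-3)³)²) - 26 = 4*(-9 - 6*(-27)²) - 26 = 4*(-9 - 6*729) - 26 = 4*(-9 - 4374) - 26 = 4*(-4383) - 26 = -17532 - 26 = -17558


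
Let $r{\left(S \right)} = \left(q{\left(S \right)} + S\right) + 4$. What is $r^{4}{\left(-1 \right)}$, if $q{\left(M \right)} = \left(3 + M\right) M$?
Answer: $1$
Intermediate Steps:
$q{\left(M \right)} = M \left(3 + M\right)$
$r{\left(S \right)} = 4 + S + S \left(3 + S\right)$ ($r{\left(S \right)} = \left(S \left(3 + S\right) + S\right) + 4 = \left(S + S \left(3 + S\right)\right) + 4 = 4 + S + S \left(3 + S\right)$)
$r^{4}{\left(-1 \right)} = \left(4 - 1 - \left(3 - 1\right)\right)^{4} = \left(4 - 1 - 2\right)^{4} = 1^{4} = 1$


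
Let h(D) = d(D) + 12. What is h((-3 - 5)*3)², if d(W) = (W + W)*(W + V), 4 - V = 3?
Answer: 1245456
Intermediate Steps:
V = 1 (V = 4 - 1*3 = 4 - 3 = 1)
d(W) = 2*W*(1 + W) (d(W) = (W + W)*(W + 1) = (2*W)*(1 + W) = 2*W*(1 + W))
h(D) = 12 + 2*D*(1 + D) (h(D) = 2*D*(1 + D) + 12 = 12 + 2*D*(1 + D))
h((-3 - 5)*3)² = (12 + 2*((-3 - 5)*3)*(1 + (-3 - 5)*3))² = (12 + 2*(-8*3)*(1 - 8*3))² = (12 + 2*(-24)*(1 - 24))² = (12 + 2*(-24)*(-23))² = (12 + 1104)² = 1116² = 1245456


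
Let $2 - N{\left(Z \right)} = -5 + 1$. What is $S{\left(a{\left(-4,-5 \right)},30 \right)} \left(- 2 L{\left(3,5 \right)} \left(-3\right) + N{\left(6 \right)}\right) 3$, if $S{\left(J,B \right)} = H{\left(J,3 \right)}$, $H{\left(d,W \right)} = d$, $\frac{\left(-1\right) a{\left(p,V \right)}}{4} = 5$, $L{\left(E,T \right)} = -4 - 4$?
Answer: $2520$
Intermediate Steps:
$L{\left(E,T \right)} = -8$ ($L{\left(E,T \right)} = -4 - 4 = -8$)
$a{\left(p,V \right)} = -20$ ($a{\left(p,V \right)} = \left(-4\right) 5 = -20$)
$S{\left(J,B \right)} = J$
$N{\left(Z \right)} = 6$ ($N{\left(Z \right)} = 2 - \left(-5 + 1\right) = 2 - -4 = 2 + 4 = 6$)
$S{\left(a{\left(-4,-5 \right)},30 \right)} \left(- 2 L{\left(3,5 \right)} \left(-3\right) + N{\left(6 \right)}\right) 3 = - 20 \left(\left(-2\right) \left(-8\right) \left(-3\right) + 6\right) 3 = - 20 \left(16 \left(-3\right) + 6\right) 3 = - 20 \left(-48 + 6\right) 3 = - 20 \left(\left(-42\right) 3\right) = \left(-20\right) \left(-126\right) = 2520$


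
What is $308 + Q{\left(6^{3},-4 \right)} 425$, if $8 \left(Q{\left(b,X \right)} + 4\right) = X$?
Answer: $- \frac{3209}{2} \approx -1604.5$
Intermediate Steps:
$Q{\left(b,X \right)} = -4 + \frac{X}{8}$
$308 + Q{\left(6^{3},-4 \right)} 425 = 308 + \left(-4 + \frac{1}{8} \left(-4\right)\right) 425 = 308 + \left(-4 - \frac{1}{2}\right) 425 = 308 - \frac{3825}{2} = - \frac{3209}{2}$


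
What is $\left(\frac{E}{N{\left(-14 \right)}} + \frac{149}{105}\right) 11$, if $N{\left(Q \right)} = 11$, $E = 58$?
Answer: $\frac{7729}{105} \approx 73.609$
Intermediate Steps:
$\left(\frac{E}{N{\left(-14 \right)}} + \frac{149}{105}\right) 11 = \left(\frac{58}{11} + \frac{149}{105}\right) 11 = \frac{7729}{1155} \cdot 11 = \frac{7729}{105}$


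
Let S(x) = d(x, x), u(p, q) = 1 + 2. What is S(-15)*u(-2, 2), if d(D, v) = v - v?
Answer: 0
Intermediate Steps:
d(D, v) = 0
u(p, q) = 3
S(x) = 0
S(-15)*u(-2, 2) = 0*3 = 0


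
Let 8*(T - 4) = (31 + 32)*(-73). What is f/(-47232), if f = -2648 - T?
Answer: 5539/125952 ≈ 0.043977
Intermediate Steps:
T = -4567/8 (T = 4 + ((31 + 32)*(-73))/8 = 4 + (63*(-73))/8 = 4 + (⅛)*(-4599) = 4 - 4599/8 = -4567/8 ≈ -570.88)
f = -16617/8 (f = -2648 - 1*(-4567/8) = -2648 + 4567/8 = -16617/8 ≈ -2077.1)
f/(-47232) = -16617/8/(-47232) = -16617/8*(-1/47232) = 5539/125952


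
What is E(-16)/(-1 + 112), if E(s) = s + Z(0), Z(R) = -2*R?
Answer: -16/111 ≈ -0.14414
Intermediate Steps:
E(s) = s (E(s) = s - 2*0 = s + 0 = s)
E(-16)/(-1 + 112) = -16/(-1 + 112) = -16/111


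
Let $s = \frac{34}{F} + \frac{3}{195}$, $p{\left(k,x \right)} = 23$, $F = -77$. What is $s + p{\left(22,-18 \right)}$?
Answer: $\frac{112982}{5005} \approx 22.574$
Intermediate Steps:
$s = - \frac{2133}{5005}$ ($s = \frac{34}{-77} + \frac{3}{195} = 34 \left(- \frac{1}{77}\right) + 3 \cdot \frac{1}{195} = - \frac{34}{77} + \frac{1}{65} = - \frac{2133}{5005} \approx -0.42617$)
$s + p{\left(22,-18 \right)} = - \frac{2133}{5005} + 23 = \frac{112982}{5005}$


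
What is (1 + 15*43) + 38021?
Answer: 38667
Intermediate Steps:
(1 + 15*43) + 38021 = (1 + 645) + 38021 = 646 + 38021 = 38667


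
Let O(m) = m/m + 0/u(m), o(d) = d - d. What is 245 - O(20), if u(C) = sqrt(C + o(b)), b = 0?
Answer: 244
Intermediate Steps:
o(d) = 0
u(C) = sqrt(C) (u(C) = sqrt(C + 0) = sqrt(C))
O(m) = 1 (O(m) = m/m + 0/(sqrt(m)) = 1 + 0/sqrt(m) = 1 + 0 = 1)
245 - O(20) = 245 - 1*1 = 245 - 1 = 244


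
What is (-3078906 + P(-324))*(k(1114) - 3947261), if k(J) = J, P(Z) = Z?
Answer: 12151094226810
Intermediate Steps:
(-3078906 + P(-324))*(k(1114) - 3947261) = (-3078906 - 324)*(1114 - 3947261) = -3079230*(-3946147) = 12151094226810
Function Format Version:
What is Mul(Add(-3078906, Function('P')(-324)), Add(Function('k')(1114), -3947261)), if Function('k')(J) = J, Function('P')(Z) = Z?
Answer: 12151094226810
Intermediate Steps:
Mul(Add(-3078906, Function('P')(-324)), Add(Function('k')(1114), -3947261)) = Mul(Add(-3078906, -324), Add(1114, -3947261)) = Mul(-3079230, -3946147) = 12151094226810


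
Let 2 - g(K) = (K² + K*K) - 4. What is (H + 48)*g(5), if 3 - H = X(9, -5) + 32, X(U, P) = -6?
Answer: -1100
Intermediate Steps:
g(K) = 6 - 2*K² (g(K) = 2 - ((K² + K*K) - 4) = 2 - ((K² + K²) - 4) = 2 - (2*K² - 4) = 2 - (-4 + 2*K²) = 2 + (4 - 2*K²) = 6 - 2*K²)
H = -23 (H = 3 - (-6 + 32) = 3 - 1*26 = 3 - 26 = -23)
(H + 48)*g(5) = (-23 + 48)*(6 - 2*5²) = 25*(6 - 2*25) = 25*(6 - 50) = 25*(-44) = -1100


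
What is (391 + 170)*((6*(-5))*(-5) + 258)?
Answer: 228888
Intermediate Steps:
(391 + 170)*((6*(-5))*(-5) + 258) = 561*(-30*(-5) + 258) = 561*(150 + 258) = 561*408 = 228888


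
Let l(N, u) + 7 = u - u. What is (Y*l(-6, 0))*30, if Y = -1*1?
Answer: 210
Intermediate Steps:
l(N, u) = -7 (l(N, u) = -7 + (u - u) = -7 + 0 = -7)
Y = -1
(Y*l(-6, 0))*30 = -1*(-7)*30 = 7*30 = 210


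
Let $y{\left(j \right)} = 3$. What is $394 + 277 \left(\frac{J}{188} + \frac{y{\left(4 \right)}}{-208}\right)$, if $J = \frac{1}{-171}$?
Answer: $\frac{651955073}{1671696} \approx 390.0$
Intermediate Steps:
$J = - \frac{1}{171} \approx -0.005848$
$394 + 277 \left(\frac{J}{188} + \frac{y{\left(4 \right)}}{-208}\right) = 394 + 277 \left(- \frac{1}{171 \cdot 188} + \frac{3}{-208}\right) = 394 + 277 \left(\left(- \frac{1}{171}\right) \frac{1}{188} + 3 \left(- \frac{1}{208}\right)\right) = 394 + 277 \left(- \frac{1}{32148} - \frac{3}{208}\right) = 394 + 277 \left(- \frac{24163}{1671696}\right) = 394 - \frac{6693151}{1671696} = \frac{651955073}{1671696}$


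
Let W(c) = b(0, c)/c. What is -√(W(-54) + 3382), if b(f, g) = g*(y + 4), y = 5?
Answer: -√3391 ≈ -58.232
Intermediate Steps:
b(f, g) = 9*g (b(f, g) = g*(5 + 4) = g*9 = 9*g)
W(c) = 9 (W(c) = (9*c)/c = 9)
-√(W(-54) + 3382) = -√(9 + 3382) = -√3391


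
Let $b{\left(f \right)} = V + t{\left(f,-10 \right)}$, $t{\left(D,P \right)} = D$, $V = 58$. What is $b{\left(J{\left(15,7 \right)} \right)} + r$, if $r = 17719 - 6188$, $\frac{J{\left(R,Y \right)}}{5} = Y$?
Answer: $11624$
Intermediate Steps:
$J{\left(R,Y \right)} = 5 Y$
$b{\left(f \right)} = 58 + f$
$r = 11531$
$b{\left(J{\left(15,7 \right)} \right)} + r = \left(58 + 5 \cdot 7\right) + 11531 = \left(58 + 35\right) + 11531 = 93 + 11531 = 11624$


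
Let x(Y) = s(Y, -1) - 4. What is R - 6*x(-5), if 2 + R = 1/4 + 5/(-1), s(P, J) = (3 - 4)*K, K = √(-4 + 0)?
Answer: 69/4 + 12*I ≈ 17.25 + 12.0*I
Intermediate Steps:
K = 2*I (K = √(-4) = 2*I ≈ 2.0*I)
s(P, J) = -2*I (s(P, J) = (3 - 4)*(2*I) = -2*I)
x(Y) = -4 - 2*I (x(Y) = -2*I - 4 = -4 - 2*I)
R = -27/4 (R = -2 + (1/4 + 5/(-1)) = -2 + (1*(¼) + 5*(-1)) = -2 + (¼ - 5) = -2 - 19/4 = -27/4 ≈ -6.7500)
R - 6*x(-5) = -27/4 - 6*(-4 - 2*I) = -27/4 + (24 + 12*I) = 69/4 + 12*I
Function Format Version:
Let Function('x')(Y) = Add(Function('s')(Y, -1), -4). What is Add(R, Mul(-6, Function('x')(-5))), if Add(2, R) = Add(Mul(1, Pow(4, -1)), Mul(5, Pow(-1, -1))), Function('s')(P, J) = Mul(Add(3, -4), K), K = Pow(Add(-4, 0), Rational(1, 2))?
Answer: Add(Rational(69, 4), Mul(12, I)) ≈ Add(17.250, Mul(12.000, I))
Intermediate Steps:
K = Mul(2, I) (K = Pow(-4, Rational(1, 2)) = Mul(2, I) ≈ Mul(2.0000, I))
Function('s')(P, J) = Mul(-2, I) (Function('s')(P, J) = Mul(Add(3, -4), Mul(2, I)) = Mul(-1, Mul(2, I)) = Mul(-2, I))
Function('x')(Y) = Add(-4, Mul(-2, I)) (Function('x')(Y) = Add(Mul(-2, I), -4) = Add(-4, Mul(-2, I)))
R = Rational(-27, 4) (R = Add(-2, Add(Mul(1, Pow(4, -1)), Mul(5, Pow(-1, -1)))) = Add(-2, Add(Mul(1, Rational(1, 4)), Mul(5, -1))) = Add(-2, Add(Rational(1, 4), -5)) = Add(-2, Rational(-19, 4)) = Rational(-27, 4) ≈ -6.7500)
Add(R, Mul(-6, Function('x')(-5))) = Add(Rational(-27, 4), Mul(-6, Add(-4, Mul(-2, I)))) = Add(Rational(-27, 4), Add(24, Mul(12, I))) = Add(Rational(69, 4), Mul(12, I))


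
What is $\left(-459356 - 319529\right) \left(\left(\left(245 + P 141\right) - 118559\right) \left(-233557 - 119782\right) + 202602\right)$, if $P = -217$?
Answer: $-40982020679109435$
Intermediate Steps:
$\left(-459356 - 319529\right) \left(\left(\left(245 + P 141\right) - 118559\right) \left(-233557 - 119782\right) + 202602\right) = \left(-459356 - 319529\right) \left(\left(\left(245 - 30597\right) - 118559\right) \left(-233557 - 119782\right) + 202602\right) = - 778885 \left(\left(\left(245 - 30597\right) - 118559\right) \left(-353339\right) + 202602\right) = - 778885 \left(\left(-30352 - 118559\right) \left(-353339\right) + 202602\right) = - 778885 \left(\left(-148911\right) \left(-353339\right) + 202602\right) = - 778885 \left(52616063829 + 202602\right) = \left(-778885\right) 52616266431 = -40982020679109435$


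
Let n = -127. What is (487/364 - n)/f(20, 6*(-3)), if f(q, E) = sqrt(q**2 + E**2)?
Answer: 46715*sqrt(181)/131768 ≈ 4.7696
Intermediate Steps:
f(q, E) = sqrt(E**2 + q**2)
(487/364 - n)/f(20, 6*(-3)) = (487/364 - 1*(-127))/(sqrt((6*(-3))**2 + 20**2)) = (487*(1/364) + 127)/(sqrt((-18)**2 + 400)) = (487/364 + 127)/(sqrt(324 + 400)) = 46715/(364*(sqrt(724))) = 46715/(364*((2*sqrt(181)))) = 46715*(sqrt(181)/362)/364 = 46715*sqrt(181)/131768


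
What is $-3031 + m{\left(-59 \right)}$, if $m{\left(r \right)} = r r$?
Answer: $450$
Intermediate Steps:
$m{\left(r \right)} = r^{2}$
$-3031 + m{\left(-59 \right)} = -3031 + \left(-59\right)^{2} = -3031 + 3481 = 450$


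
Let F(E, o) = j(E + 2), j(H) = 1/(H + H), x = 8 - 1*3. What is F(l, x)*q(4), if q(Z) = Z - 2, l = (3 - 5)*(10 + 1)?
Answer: -1/20 ≈ -0.050000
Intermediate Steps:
x = 5 (x = 8 - 3 = 5)
l = -22 (l = -2*11 = -22)
j(H) = 1/(2*H)
F(E, o) = 1/(2*(2 + E)) (F(E, o) = 1/(2*(E + 2)) = 1/(2*(2 + E)))
q(Z) = -2 + Z
F(l, x)*q(4) = (1/(2*(2 - 22)))*(-2 + 4) = ((1/2)/(-20))*2 = ((1/2)*(-1/20))*2 = -1/40*2 = -1/20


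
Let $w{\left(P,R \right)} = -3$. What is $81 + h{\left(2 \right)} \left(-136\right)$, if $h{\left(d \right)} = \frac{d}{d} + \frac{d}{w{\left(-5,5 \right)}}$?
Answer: $\frac{107}{3} \approx 35.667$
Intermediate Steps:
$h{\left(d \right)} = 1 - \frac{d}{3}$ ($h{\left(d \right)} = \frac{d}{d} + \frac{d}{-3} = 1 + d \left(- \frac{1}{3}\right) = 1 - \frac{d}{3}$)
$81 + h{\left(2 \right)} \left(-136\right) = 81 + \left(1 - \frac{2}{3}\right) \left(-136\right) = 81 + \frac{1}{3} \left(-136\right) = 81 - \frac{136}{3} = \frac{107}{3}$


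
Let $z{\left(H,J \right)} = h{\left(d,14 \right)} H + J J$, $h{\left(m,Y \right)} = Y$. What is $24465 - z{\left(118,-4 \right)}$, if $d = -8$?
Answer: $22797$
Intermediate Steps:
$z{\left(H,J \right)} = J^{2} + 14 H$ ($z{\left(H,J \right)} = 14 H + J J = 14 H + J^{2} = J^{2} + 14 H$)
$24465 - z{\left(118,-4 \right)} = 24465 - \left(\left(-4\right)^{2} + 14 \cdot 118\right) = 24465 - \left(16 + 1652\right) = 24465 - 1668 = 22797$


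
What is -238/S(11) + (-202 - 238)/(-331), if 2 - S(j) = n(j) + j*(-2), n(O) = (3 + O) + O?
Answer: 79218/331 ≈ 239.33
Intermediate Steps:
n(O) = 3 + 2*O
S(j) = -1 (S(j) = 2 - ((3 + 2*j) + j*(-2)) = 2 - ((3 + 2*j) - 2*j) = 2 - 1*3 = 2 - 3 = -1)
-238/S(11) + (-202 - 238)/(-331) = -238/(-1) + (-202 - 238)/(-331) = -238*(-1) - 440*(-1/331) = 238 + 440/331 = 79218/331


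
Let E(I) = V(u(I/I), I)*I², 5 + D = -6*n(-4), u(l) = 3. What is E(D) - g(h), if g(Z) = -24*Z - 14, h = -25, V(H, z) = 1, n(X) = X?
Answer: -225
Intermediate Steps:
g(Z) = -14 - 24*Z
D = 19 (D = -5 - 6*(-4) = -5 + 24 = 19)
E(I) = I² (E(I) = 1*I² = I²)
E(D) - g(h) = 19² - (-14 - 24*(-25)) = 361 - (-14 + 600) = 361 - 1*586 = 361 - 586 = -225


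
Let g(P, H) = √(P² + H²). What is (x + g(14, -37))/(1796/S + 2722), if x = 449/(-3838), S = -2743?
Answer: -1231607/28649326700 + 2743*√1565/7464650 ≈ 0.014494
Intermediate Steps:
x = -449/3838 (x = 449*(-1/3838) = -449/3838 ≈ -0.11699)
g(P, H) = √(H² + P²)
(x + g(14, -37))/(1796/S + 2722) = (-449/3838 + √((-37)² + 14²))/(1796/(-2743) + 2722) = (-449/3838 + √(1369 + 196))/(1796*(-1/2743) + 2722) = (-449/3838 + √1565)/(-1796/2743 + 2722) = (-449/3838 + √1565)/(7464650/2743) = (-449/3838 + √1565)*(2743/7464650) = -1231607/28649326700 + 2743*√1565/7464650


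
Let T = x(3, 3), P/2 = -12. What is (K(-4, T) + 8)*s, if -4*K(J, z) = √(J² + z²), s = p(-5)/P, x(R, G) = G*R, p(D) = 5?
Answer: -5/3 + 5*√97/96 ≈ -1.1537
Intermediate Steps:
P = -24 (P = 2*(-12) = -24)
T = 9 (T = 3*3 = 9)
s = -5/24 (s = 5/(-24) = 5*(-1/24) = -5/24 ≈ -0.20833)
K(J, z) = -√(J² + z²)/4
(K(-4, T) + 8)*s = (-√((-4)² + 9²)/4 + 8)*(-5/24) = (-√(16 + 81)/4 + 8)*(-5/24) = (-√97/4 + 8)*(-5/24) = (8 - √97/4)*(-5/24) = -5/3 + 5*√97/96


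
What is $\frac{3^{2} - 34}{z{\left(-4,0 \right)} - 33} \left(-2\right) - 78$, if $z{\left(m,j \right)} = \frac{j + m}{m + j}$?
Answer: $- \frac{1273}{16} \approx -79.563$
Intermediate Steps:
$z{\left(m,j \right)} = 1$ ($z{\left(m,j \right)} = \frac{j + m}{j + m} = 1$)
$\frac{3^{2} - 34}{z{\left(-4,0 \right)} - 33} \left(-2\right) - 78 = \frac{3^{2} - 34}{1 - 33} \left(-2\right) - 78 = \frac{9 - 34}{-32} \left(-2\right) - 78 = \left(-25\right) \left(- \frac{1}{32}\right) \left(-2\right) - 78 = \frac{25}{32} \left(-2\right) - 78 = - \frac{25}{16} - 78 = - \frac{1273}{16}$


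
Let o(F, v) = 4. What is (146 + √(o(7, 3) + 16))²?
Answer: 21336 + 584*√5 ≈ 22642.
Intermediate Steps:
(146 + √(o(7, 3) + 16))² = (146 + √(4 + 16))² = (146 + √20)² = (146 + 2*√5)²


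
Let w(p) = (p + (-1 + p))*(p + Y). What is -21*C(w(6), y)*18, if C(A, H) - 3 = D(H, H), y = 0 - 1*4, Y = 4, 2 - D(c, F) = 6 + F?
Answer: -1134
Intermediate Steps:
D(c, F) = -4 - F (D(c, F) = 2 - (6 + F) = 2 + (-6 - F) = -4 - F)
y = -4 (y = 0 - 4 = -4)
w(p) = (-1 + 2*p)*(4 + p) (w(p) = (p + (-1 + p))*(p + 4) = (-1 + 2*p)*(4 + p))
C(A, H) = -1 - H (C(A, H) = 3 + (-4 - H) = -1 - H)
-21*C(w(6), y)*18 = -21*(-1 - 1*(-4))*18 = -21*(-1 + 4)*18 = -21*3*18 = -63*18 = -1134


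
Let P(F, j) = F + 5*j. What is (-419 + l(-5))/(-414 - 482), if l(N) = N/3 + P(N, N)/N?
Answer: 311/672 ≈ 0.46280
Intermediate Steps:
l(N) = 6 + N/3 (l(N) = N/3 + (N + 5*N)/N = N*(1/3) + (6*N)/N = N/3 + 6 = 6 + N/3)
(-419 + l(-5))/(-414 - 482) = (-419 + (6 + (1/3)*(-5)))/(-414 - 482) = (-419 + (6 - 5/3))/(-896) = (-419 + 13/3)*(-1/896) = -1244/3*(-1/896) = 311/672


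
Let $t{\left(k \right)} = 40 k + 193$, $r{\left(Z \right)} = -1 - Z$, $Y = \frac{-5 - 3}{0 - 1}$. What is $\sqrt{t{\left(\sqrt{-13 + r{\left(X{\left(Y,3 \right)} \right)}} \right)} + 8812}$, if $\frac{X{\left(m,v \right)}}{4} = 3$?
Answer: $\sqrt{9005 + 40 i \sqrt{26}} \approx 94.901 + 1.075 i$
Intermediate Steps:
$Y = 8$ ($Y = - \frac{8}{-1} = \left(-8\right) \left(-1\right) = 8$)
$X{\left(m,v \right)} = 12$ ($X{\left(m,v \right)} = 4 \cdot 3 = 12$)
$t{\left(k \right)} = 193 + 40 k$
$\sqrt{t{\left(\sqrt{-13 + r{\left(X{\left(Y,3 \right)} \right)}} \right)} + 8812} = \sqrt{\left(193 + 40 \sqrt{-13 - 13}\right) + 8812} = \sqrt{\left(193 + 40 \sqrt{-26}\right) + 8812} = \sqrt{\left(193 + 40 i \sqrt{26}\right) + 8812} = \sqrt{9005 + 40 i \sqrt{26}}$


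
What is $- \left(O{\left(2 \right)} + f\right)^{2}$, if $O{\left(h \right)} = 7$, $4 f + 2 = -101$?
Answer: $- \frac{5625}{16} \approx -351.56$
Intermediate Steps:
$f = - \frac{103}{4}$ ($f = - \frac{1}{2} + \frac{1}{4} \left(-101\right) = - \frac{1}{2} - \frac{101}{4} = - \frac{103}{4} \approx -25.75$)
$- \left(O{\left(2 \right)} + f\right)^{2} = - \left(7 - \frac{103}{4}\right)^{2} = - \left(- \frac{75}{4}\right)^{2} = \left(-1\right) \frac{5625}{16} = - \frac{5625}{16}$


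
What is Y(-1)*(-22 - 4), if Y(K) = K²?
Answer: -26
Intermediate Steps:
Y(-1)*(-22 - 4) = (-1)²*(-22 - 4) = 1*(-26) = -26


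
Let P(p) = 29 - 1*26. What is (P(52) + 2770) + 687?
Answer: 3460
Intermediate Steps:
P(p) = 3 (P(p) = 29 - 26 = 3)
(P(52) + 2770) + 687 = (3 + 2770) + 687 = 2773 + 687 = 3460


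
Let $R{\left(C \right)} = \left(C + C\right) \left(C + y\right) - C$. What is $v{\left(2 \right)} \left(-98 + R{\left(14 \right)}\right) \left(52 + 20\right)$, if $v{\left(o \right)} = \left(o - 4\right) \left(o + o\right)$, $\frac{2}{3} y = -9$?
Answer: $56448$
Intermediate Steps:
$y = - \frac{27}{2}$ ($y = \frac{3}{2} \left(-9\right) = - \frac{27}{2} \approx -13.5$)
$R{\left(C \right)} = - C + 2 C \left(- \frac{27}{2} + C\right)$ ($R{\left(C \right)} = \left(C + C\right) \left(C - \frac{27}{2}\right) - C = 2 C \left(- \frac{27}{2} + C\right) - C = - C + 2 C \left(- \frac{27}{2} + C\right)$)
$v{\left(o \right)} = 2 o \left(-4 + o\right)$ ($v{\left(o \right)} = \left(-4 + o\right) 2 o = 2 o \left(-4 + o\right)$)
$v{\left(2 \right)} \left(-98 + R{\left(14 \right)}\right) \left(52 + 20\right) = 2 \cdot 2 \left(-4 + 2\right) \left(-98 + 2 \cdot 14 \left(-14 + 14\right)\right) \left(52 + 20\right) = 2 \cdot 2 \left(-2\right) \left(-98 + 2 \cdot 14 \cdot 0\right) 72 = - 8 \left(-98 + 0\right) 72 = - 8 \left(\left(-98\right) 72\right) = \left(-8\right) \left(-7056\right) = 56448$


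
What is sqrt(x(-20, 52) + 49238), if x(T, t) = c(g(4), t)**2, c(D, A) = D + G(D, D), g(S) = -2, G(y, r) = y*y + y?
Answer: sqrt(49238) ≈ 221.90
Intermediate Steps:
G(y, r) = y + y**2 (G(y, r) = y**2 + y = y + y**2)
c(D, A) = D + D*(1 + D)
x(T, t) = 0 (x(T, t) = (-2*(2 - 2))**2 = (-2*0)**2 = 0**2 = 0)
sqrt(x(-20, 52) + 49238) = sqrt(0 + 49238) = sqrt(49238)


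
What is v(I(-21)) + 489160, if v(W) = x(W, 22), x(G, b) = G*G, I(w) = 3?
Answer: 489169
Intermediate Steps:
x(G, b) = G²
v(W) = W²
v(I(-21)) + 489160 = 3² + 489160 = 9 + 489160 = 489169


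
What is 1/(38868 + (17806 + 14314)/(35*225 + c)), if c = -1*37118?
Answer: 29243/1136584804 ≈ 2.5729e-5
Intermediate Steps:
c = -37118
1/(38868 + (17806 + 14314)/(35*225 + c)) = 1/(38868 + (17806 + 14314)/(35*225 - 37118)) = 1/(38868 + 32120/(7875 - 37118)) = 1/(38868 + 32120/(-29243)) = 1/(38868 + 32120*(-1/29243)) = 1/(38868 - 32120/29243) = 1/(1136584804/29243) = 29243/1136584804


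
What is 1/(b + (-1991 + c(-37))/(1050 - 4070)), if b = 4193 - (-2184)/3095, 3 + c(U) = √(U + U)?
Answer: 7328776949703780/30739572267136573279 + 578573110*I*√74/30739572267136573279 ≈ 0.00023842 + 1.6191e-10*I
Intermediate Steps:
c(U) = -3 + √2*√U (c(U) = -3 + √(U + U) = -3 + √(2*U) = -3 + √2*√U)
b = 12979519/3095 (b = 4193 - (-2184)/3095 = 4193 - 1*(-2184/3095) = 4193 + 2184/3095 = 12979519/3095 ≈ 4193.7)
1/(b + (-1991 + c(-37))/(1050 - 4070)) = 1/(12979519/3095 + (-1991 + (-3 + √2*√(-37)))/(1050 - 4070)) = 1/(12979519/3095 + (-1991 + (-3 + √2*(I*√37)))/(-3020)) = 1/(12979519/3095 + (-1991 + (-3 + I*√74))*(-1/3020)) = 1/(12979519/3095 + (-1994 + I*√74)*(-1/3020)) = 1/(12979519/3095 + (997/1510 - I*√74/3020)) = 1/(3920431881/934690 - I*√74/3020)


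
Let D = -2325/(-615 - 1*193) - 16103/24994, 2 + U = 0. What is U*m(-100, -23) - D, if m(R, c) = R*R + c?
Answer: -201509581417/10097576 ≈ -19956.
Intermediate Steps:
m(R, c) = c + R² (m(R, c) = R² + c = c + R²)
U = -2 (U = -2 + 0 = -2)
D = 22549913/10097576 (D = -2325/(-615 - 193) - 16103*1/24994 = -2325/(-808) - 16103/24994 = -2325*(-1/808) - 16103/24994 = 2325/808 - 16103/24994 = 22549913/10097576 ≈ 2.2332)
U*m(-100, -23) - D = -2*(-23 + (-100)²) - 1*22549913/10097576 = -2*(-23 + 10000) - 22549913/10097576 = -2*9977 - 22549913/10097576 = -19954 - 22549913/10097576 = -201509581417/10097576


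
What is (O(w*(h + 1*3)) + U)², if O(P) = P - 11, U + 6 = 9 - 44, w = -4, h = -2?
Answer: 3136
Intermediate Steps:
U = -41 (U = -6 + (9 - 44) = -6 - 35 = -41)
O(P) = -11 + P
(O(w*(h + 1*3)) + U)² = ((-11 - 4*(-2 + 1*3)) - 41)² = ((-11 - 4*(-2 + 3)) - 41)² = ((-11 - 4*1) - 41)² = ((-11 - 4) - 41)² = (-15 - 41)² = (-56)² = 3136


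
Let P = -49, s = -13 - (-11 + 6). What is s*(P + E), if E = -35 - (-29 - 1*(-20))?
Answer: 600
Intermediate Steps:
E = -26 (E = -35 - (-29 + 20) = -35 - 1*(-9) = -35 + 9 = -26)
s = -8 (s = -13 - 1*(-5) = -13 + 5 = -8)
s*(P + E) = -8*(-49 - 26) = -8*(-75) = 600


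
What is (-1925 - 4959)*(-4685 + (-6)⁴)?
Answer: 23329876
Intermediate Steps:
(-1925 - 4959)*(-4685 + (-6)⁴) = -6884*(-4685 + 1296) = -6884*(-3389) = 23329876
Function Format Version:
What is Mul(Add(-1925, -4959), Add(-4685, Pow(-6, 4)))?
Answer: 23329876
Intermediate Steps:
Mul(Add(-1925, -4959), Add(-4685, Pow(-6, 4))) = Mul(-6884, Add(-4685, 1296)) = Mul(-6884, -3389) = 23329876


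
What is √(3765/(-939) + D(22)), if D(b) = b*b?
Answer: 3*√5224909/313 ≈ 21.909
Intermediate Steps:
D(b) = b²
√(3765/(-939) + D(22)) = √(3765/(-939) + 22²) = √(3765*(-1/939) + 484) = √(-1255/313 + 484) = √(150237/313) = 3*√5224909/313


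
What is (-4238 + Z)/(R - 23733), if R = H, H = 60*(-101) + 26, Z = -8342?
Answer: 740/1751 ≈ 0.42262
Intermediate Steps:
H = -6034 (H = -6060 + 26 = -6034)
R = -6034
(-4238 + Z)/(R - 23733) = (-4238 - 8342)/(-6034 - 23733) = -12580/(-29767) = -12580*(-1/29767) = 740/1751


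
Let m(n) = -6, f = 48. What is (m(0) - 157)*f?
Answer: -7824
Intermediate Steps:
(m(0) - 157)*f = (-6 - 157)*48 = -163*48 = -7824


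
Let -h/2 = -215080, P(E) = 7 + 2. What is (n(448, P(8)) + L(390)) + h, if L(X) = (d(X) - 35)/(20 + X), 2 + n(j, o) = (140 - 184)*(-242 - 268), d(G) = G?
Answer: 37113107/82 ≈ 4.5260e+5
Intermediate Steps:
P(E) = 9
h = 430160 (h = -2*(-215080) = 430160)
n(j, o) = 22438 (n(j, o) = -2 + (140 - 184)*(-242 - 268) = -2 - 44*(-510) = -2 + 22440 = 22438)
L(X) = (-35 + X)/(20 + X) (L(X) = (X - 35)/(20 + X) = (-35 + X)/(20 + X))
(n(448, P(8)) + L(390)) + h = (22438 + (-35 + 390)/(20 + 390)) + 430160 = (22438 + 355/410) + 430160 = (22438 + (1/410)*355) + 430160 = (22438 + 71/82) + 430160 = 1839987/82 + 430160 = 37113107/82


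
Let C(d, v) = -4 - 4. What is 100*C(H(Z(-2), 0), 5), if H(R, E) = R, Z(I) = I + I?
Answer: -800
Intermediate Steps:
Z(I) = 2*I
C(d, v) = -8
100*C(H(Z(-2), 0), 5) = 100*(-8) = -800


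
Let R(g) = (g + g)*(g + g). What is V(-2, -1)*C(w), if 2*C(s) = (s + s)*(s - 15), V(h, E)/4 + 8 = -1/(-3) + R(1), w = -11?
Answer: -12584/3 ≈ -4194.7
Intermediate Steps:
R(g) = 4*g² (R(g) = (2*g)*(2*g) = 4*g²)
V(h, E) = -44/3 (V(h, E) = -32 + 4*(-1/(-3) + 4*1²) = -32 + 4*(-1*(-⅓) + 4*1) = -32 + 4*(⅓ + 4) = -32 + 4*(13/3) = -32 + 52/3 = -44/3)
C(s) = s*(-15 + s) (C(s) = ((s + s)*(s - 15))/2 = ((2*s)*(-15 + s))/2 = (2*s*(-15 + s))/2 = s*(-15 + s))
V(-2, -1)*C(w) = -(-484)*(-15 - 11)/3 = -(-484)*(-26)/3 = -44/3*286 = -12584/3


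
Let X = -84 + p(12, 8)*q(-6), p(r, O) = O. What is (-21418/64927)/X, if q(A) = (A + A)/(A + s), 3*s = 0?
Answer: 10709/2207518 ≈ 0.0048511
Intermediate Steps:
s = 0 (s = (⅓)*0 = 0)
q(A) = 2 (q(A) = (A + A)/(A + 0) = (2*A)/A = 2)
X = -68 (X = -84 + 8*2 = -84 + 16 = -68)
(-21418/64927)/X = -21418/64927/(-68) = -21418*1/64927*(-1/68) = -21418/64927*(-1/68) = 10709/2207518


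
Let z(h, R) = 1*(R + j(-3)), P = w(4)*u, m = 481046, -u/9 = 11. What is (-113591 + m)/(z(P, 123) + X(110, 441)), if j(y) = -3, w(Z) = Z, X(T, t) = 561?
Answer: 122485/227 ≈ 539.58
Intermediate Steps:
u = -99 (u = -9*11 = -99)
P = -396 (P = 4*(-99) = -396)
z(h, R) = -3 + R (z(h, R) = 1*(R - 3) = 1*(-3 + R) = -3 + R)
(-113591 + m)/(z(P, 123) + X(110, 441)) = (-113591 + 481046)/((-3 + 123) + 561) = 367455/(120 + 561) = 367455/681 = 367455*(1/681) = 122485/227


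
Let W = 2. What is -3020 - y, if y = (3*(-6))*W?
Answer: -2984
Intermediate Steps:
y = -36 (y = (3*(-6))*2 = -18*2 = -36)
-3020 - y = -3020 - 1*(-36) = -3020 + 36 = -2984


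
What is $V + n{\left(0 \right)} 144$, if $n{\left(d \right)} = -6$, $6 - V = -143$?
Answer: $-715$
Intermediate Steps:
$V = 149$ ($V = 6 - -143 = 6 + 143 = 149$)
$V + n{\left(0 \right)} 144 = 149 - 864 = -715$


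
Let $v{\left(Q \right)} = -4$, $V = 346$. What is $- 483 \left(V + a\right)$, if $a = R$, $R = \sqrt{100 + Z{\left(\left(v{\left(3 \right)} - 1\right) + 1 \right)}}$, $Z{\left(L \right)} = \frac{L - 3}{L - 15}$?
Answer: $-167118 - \frac{483 \sqrt{36233}}{19} \approx -1.7196 \cdot 10^{5}$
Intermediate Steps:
$Z{\left(L \right)} = \frac{-3 + L}{-15 + L}$
$R = \frac{\sqrt{36233}}{19}$ ($R = \sqrt{100 + \frac{-3 + \left(\left(-4 - 1\right) + 1\right)}{-15 + \left(\left(-4 - 1\right) + 1\right)}} = \sqrt{100 + \frac{-3 + \left(-5 + 1\right)}{-15 + \left(-5 + 1\right)}} = \sqrt{100 + \frac{-3 - 4}{-15 - 4}} = \sqrt{100 + \frac{1}{-19} \left(-7\right)} = \sqrt{100 - - \frac{7}{19}} = \sqrt{100 + \frac{7}{19}} = \sqrt{\frac{1907}{19}} = \frac{\sqrt{36233}}{19} \approx 10.018$)
$a = \frac{\sqrt{36233}}{19} \approx 10.018$
$- 483 \left(V + a\right) = - 483 \left(346 + \frac{\sqrt{36233}}{19}\right) = -167118 - \frac{483 \sqrt{36233}}{19}$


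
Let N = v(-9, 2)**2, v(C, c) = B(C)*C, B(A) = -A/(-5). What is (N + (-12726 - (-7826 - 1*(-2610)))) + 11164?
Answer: 97911/25 ≈ 3916.4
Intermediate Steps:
B(A) = A/5 (B(A) = -A*(-1)/5 = -(-1)*A/5 = A/5)
v(C, c) = C**2/5 (v(C, c) = (C/5)*C = C**2/5)
N = 6561/25 (N = ((1/5)*(-9)**2)**2 = ((1/5)*81)**2 = (81/5)**2 = 6561/25 ≈ 262.44)
(N + (-12726 - (-7826 - 1*(-2610)))) + 11164 = (6561/25 + (-12726 - (-7826 - 1*(-2610)))) + 11164 = (6561/25 + (-12726 - (-7826 + 2610))) + 11164 = (6561/25 + (-12726 - 1*(-5216))) + 11164 = (6561/25 + (-12726 + 5216)) + 11164 = (6561/25 - 7510) + 11164 = -181189/25 + 11164 = 97911/25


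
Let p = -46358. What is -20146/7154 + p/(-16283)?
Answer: 257701/8320613 ≈ 0.030971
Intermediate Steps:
-20146/7154 + p/(-16283) = -20146/7154 - 46358/(-16283) = -20146*1/7154 - 46358*(-1/16283) = -1439/511 + 46358/16283 = 257701/8320613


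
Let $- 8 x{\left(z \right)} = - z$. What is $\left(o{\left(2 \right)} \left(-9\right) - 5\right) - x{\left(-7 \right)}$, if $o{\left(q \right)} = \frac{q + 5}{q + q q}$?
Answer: $- \frac{117}{8} \approx -14.625$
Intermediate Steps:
$x{\left(z \right)} = \frac{z}{8}$ ($x{\left(z \right)} = - \frac{\left(-1\right) z}{8} = \frac{z}{8}$)
$o{\left(q \right)} = \frac{5 + q}{q + q^{2}}$
$\left(o{\left(2 \right)} \left(-9\right) - 5\right) - x{\left(-7 \right)} = \left(\frac{5 + 2}{2 \left(1 + 2\right)} \left(-9\right) - 5\right) - \frac{1}{8} \left(-7\right) = \left(\frac{1}{2} \cdot \frac{1}{3} \cdot 7 \left(-9\right) - 5\right) - - \frac{7}{8} = \left(\frac{1}{2} \cdot \frac{1}{3} \cdot 7 \left(-9\right) - 5\right) + \frac{7}{8} = \left(\frac{7}{6} \left(-9\right) - 5\right) + \frac{7}{8} = \left(- \frac{21}{2} - 5\right) + \frac{7}{8} = - \frac{31}{2} + \frac{7}{8} = - \frac{117}{8}$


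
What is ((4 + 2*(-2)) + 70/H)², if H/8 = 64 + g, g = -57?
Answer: 25/16 ≈ 1.5625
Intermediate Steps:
H = 56 (H = 8*(64 - 57) = 8*7 = 56)
((4 + 2*(-2)) + 70/H)² = ((4 + 2*(-2)) + 70/56)² = ((4 - 4) + 70*(1/56))² = (0 + 5/4)² = (5/4)² = 25/16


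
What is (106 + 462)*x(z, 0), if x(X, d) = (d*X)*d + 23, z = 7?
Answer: 13064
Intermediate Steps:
x(X, d) = 23 + X*d**2 (x(X, d) = (X*d)*d + 23 = X*d**2 + 23 = 23 + X*d**2)
(106 + 462)*x(z, 0) = (106 + 462)*(23 + 7*0**2) = 568*(23 + 7*0) = 568*(23 + 0) = 568*23 = 13064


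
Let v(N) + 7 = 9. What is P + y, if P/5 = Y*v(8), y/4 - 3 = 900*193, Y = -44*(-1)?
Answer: 695252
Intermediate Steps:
v(N) = 2 (v(N) = -7 + 9 = 2)
Y = 44
y = 694812 (y = 12 + 4*(900*193) = 12 + 4*173700 = 12 + 694800 = 694812)
P = 440 (P = 5*(44*2) = 5*88 = 440)
P + y = 440 + 694812 = 695252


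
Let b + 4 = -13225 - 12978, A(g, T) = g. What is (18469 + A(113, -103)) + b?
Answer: -7625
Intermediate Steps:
b = -26207 (b = -4 + (-13225 - 12978) = -4 - 26203 = -26207)
(18469 + A(113, -103)) + b = (18469 + 113) - 26207 = 18582 - 26207 = -7625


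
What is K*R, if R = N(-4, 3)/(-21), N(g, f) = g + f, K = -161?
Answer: -23/3 ≈ -7.6667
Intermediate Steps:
N(g, f) = f + g
R = 1/21 (R = (3 - 4)/(-21) = -1*(-1/21) = 1/21 ≈ 0.047619)
K*R = -161*1/21 = -23/3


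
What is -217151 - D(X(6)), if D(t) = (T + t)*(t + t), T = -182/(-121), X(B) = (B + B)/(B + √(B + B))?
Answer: -26279267/121 + 1816*√3/121 ≈ -2.1716e+5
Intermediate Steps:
X(B) = 2*B/(B + √2*√B) (X(B) = (2*B)/(B + √(2*B)) = (2*B)/(B + √2*√B) = 2*B/(B + √2*√B))
T = 182/121 (T = -182*(-1/121) = 182/121 ≈ 1.5041)
D(t) = 2*t*(182/121 + t) (D(t) = (182/121 + t)*(t + t) = (182/121 + t)*(2*t) = 2*t*(182/121 + t))
-217151 - D(X(6)) = -217151 - 2*2*6/(6 + √2*√6)*(182 + 121*(2*6/(6 + √2*√6)))/121 = -217151 - 2*2*6/(6 + 2*√3)*(182 + 121*(2*6/(6 + 2*√3)))/121 = -217151 - 2*12/(6 + 2*√3)*(182 + 121*(12/(6 + 2*√3)))/121 = -217151 - 2*12/(6 + 2*√3)*(182 + 1452/(6 + 2*√3))/121 = -217151 - 24*(182 + 1452/(6 + 2*√3))/(121*(6 + 2*√3))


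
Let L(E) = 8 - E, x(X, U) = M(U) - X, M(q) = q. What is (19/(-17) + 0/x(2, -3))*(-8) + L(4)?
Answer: 220/17 ≈ 12.941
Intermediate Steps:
x(X, U) = U - X
(19/(-17) + 0/x(2, -3))*(-8) + L(4) = (19/(-17) + 0/(-3 - 1*2))*(-8) + (8 - 1*4) = (19*(-1/17) + 0/(-3 - 2))*(-8) + (8 - 4) = (-19/17 + 0/(-5))*(-8) + 4 = (-19/17 + 0*(-⅕))*(-8) + 4 = (-19/17 + 0)*(-8) + 4 = -19/17*(-8) + 4 = 152/17 + 4 = 220/17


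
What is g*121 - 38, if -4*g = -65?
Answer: 7713/4 ≈ 1928.3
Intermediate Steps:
g = 65/4 (g = -¼*(-65) = 65/4 ≈ 16.250)
g*121 - 38 = (65/4)*121 - 38 = 7865/4 - 38 = 7713/4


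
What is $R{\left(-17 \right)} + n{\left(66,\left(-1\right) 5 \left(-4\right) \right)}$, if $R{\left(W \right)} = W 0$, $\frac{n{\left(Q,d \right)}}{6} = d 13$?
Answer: $1560$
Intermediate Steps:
$n{\left(Q,d \right)} = 78 d$ ($n{\left(Q,d \right)} = 6 d 13 = 6 \cdot 13 d = 78 d$)
$R{\left(W \right)} = 0$
$R{\left(-17 \right)} + n{\left(66,\left(-1\right) 5 \left(-4\right) \right)} = 0 + 78 \left(-1\right) 5 \left(-4\right) = 0 + 78 \left(\left(-5\right) \left(-4\right)\right) = 0 + 78 \cdot 20 = 0 + 1560 = 1560$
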